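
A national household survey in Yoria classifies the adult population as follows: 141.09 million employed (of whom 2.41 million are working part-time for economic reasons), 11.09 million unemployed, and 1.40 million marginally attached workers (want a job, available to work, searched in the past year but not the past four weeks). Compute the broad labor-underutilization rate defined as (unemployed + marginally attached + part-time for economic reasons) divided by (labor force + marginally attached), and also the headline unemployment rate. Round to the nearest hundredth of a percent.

Labor force = 141.09 + 11.09 = 152.18 million.
Numerator = 11.09 + 1.40 + 2.41 = 14.90 million.
Denominator = 152.18 + 1.40 = 153.58 million.
Broad rate = 14.90 / 153.58 = 9.70%.
Headline unemployment rate = 11.09 / 152.18 = 7.29%.

Broad underutilization rate ≈ 9.70%; headline unemployment rate ≈ 7.29%.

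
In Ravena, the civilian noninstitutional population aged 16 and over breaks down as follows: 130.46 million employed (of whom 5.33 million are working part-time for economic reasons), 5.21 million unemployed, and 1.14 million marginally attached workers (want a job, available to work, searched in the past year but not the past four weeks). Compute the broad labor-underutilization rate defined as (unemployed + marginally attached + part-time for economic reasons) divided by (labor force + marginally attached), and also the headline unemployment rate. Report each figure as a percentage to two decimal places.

Broad underutilization rate ≈ 8.54%; headline unemployment rate ≈ 3.84%.

Labor force = 130.46 + 5.21 = 135.67 million.
Numerator = 5.21 + 1.14 + 5.33 = 11.68 million.
Denominator = 135.67 + 1.14 = 136.81 million.
Broad rate = 11.68 / 136.81 = 8.54%.
Headline unemployment rate = 5.21 / 135.67 = 3.84%.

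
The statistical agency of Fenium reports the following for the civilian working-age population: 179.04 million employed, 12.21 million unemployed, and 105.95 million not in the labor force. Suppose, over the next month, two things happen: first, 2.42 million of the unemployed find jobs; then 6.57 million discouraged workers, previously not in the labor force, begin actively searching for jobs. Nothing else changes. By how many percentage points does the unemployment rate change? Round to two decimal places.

Initially, labor force = 179.04 + 12.21 = 191.25 million, so u = 12.21/191.25 = 6.38%.
After the first change, unemployed falls and employed rises by 2.42; labor force unchanged → E = 181.46, U = 9.79, labor force = 191.25 million.
After the second change, unemployed and labor force both rise by 6.57 → E = 181.46, U = 16.36, labor force = 197.82 million.
New unemployment rate = 16.36 / 197.82 = 8.27%.
Change = 8.27% − 6.38% = +1.89 percentage points.

The unemployment rate changes by +1.89 percentage points.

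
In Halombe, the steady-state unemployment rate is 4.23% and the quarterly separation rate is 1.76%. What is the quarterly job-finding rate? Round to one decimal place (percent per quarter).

Job-finding rate ≈ 39.8% per quarter.

From u* = s/(s+f): f = s·(1−u)/u.
f = 1.76 × (1 − 0.0423) / 0.0423 = 1.6856 / 0.0423 ≈ 39.8% per quarter.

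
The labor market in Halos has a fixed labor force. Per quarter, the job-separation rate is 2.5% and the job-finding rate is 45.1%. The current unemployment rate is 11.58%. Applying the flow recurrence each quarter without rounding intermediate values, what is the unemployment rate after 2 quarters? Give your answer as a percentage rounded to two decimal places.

With a fixed labor force, u_{t+1} = u_t + s·(1−u_t) − f·u_t = u_t·(1−s−f) + s.
Here 1−s−f = 0.524 and s = 0.025.
u_1 = 0.115800 × 0.524 + 0.025 = 0.085679.
u_2 = 0.085679 × 0.524 + 0.025 = 0.069896.

Unemployment rate after two quarters ≈ 6.99%.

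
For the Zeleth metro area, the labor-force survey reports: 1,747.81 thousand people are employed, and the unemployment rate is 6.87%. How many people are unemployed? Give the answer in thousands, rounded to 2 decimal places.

About 128.93 thousand are unemployed.

Let U be the number unemployed. The labor force is E + U, and U/(E+U) = 0.0687.
So U = 0.0687 × 1,747.81 / (1 − 0.0687) = 120.0745 / 0.9313 ≈ 128.93 thousand.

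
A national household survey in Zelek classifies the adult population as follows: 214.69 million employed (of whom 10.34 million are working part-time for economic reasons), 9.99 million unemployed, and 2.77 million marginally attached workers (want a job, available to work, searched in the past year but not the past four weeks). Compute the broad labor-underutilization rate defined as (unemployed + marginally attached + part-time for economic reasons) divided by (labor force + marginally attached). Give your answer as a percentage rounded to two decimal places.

Broad underutilization rate ≈ 10.16%.

Labor force = 214.69 + 9.99 = 224.68 million.
Numerator = 9.99 + 2.77 + 10.34 = 23.10 million.
Denominator = 224.68 + 2.77 = 227.45 million.
Broad rate = 23.10 / 227.45 = 10.16%.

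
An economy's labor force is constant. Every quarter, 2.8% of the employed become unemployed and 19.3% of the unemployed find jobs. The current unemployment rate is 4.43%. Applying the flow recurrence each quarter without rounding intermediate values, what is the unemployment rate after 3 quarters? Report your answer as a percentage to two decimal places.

With a fixed labor force, u_{t+1} = u_t + s·(1−u_t) − f·u_t = u_t·(1−s−f) + s.
Here 1−s−f = 0.779 and s = 0.028.
u_1 = 0.044300 × 0.779 + 0.028 = 0.062510.
u_2 = 0.062510 × 0.779 + 0.028 = 0.076695.
u_3 = 0.076695 × 0.779 + 0.028 = 0.087745.

Unemployment rate after three quarters ≈ 8.77%.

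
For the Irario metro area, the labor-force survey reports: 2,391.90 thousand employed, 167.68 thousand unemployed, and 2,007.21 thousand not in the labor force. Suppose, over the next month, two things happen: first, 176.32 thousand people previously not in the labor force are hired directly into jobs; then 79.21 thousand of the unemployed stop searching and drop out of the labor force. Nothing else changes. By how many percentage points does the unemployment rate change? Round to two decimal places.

The unemployment rate changes by −3.22 percentage points.

Initially, labor force = 2,391.90 + 167.68 = 2,559.58 thousand, so u = 167.68/2,559.58 = 6.55%.
After the first change, employed and labor force both rise by 176.32; unemployed unchanged → E = 2,568.22, U = 167.68, labor force = 2,735.90 thousand.
After the second change, unemployed and labor force both fall by 79.21 → E = 2,568.22, U = 88.47, labor force = 2,656.69 thousand.
New unemployment rate = 88.47 / 2,656.69 = 3.33%.
Change = 3.33% − 6.55% = −3.22 percentage points.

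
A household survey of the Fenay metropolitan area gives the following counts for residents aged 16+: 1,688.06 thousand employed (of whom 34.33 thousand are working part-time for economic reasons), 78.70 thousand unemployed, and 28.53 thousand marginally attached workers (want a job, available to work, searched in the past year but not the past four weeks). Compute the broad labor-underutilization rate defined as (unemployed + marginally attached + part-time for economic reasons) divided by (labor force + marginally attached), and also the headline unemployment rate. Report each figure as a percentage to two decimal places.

Labor force = 1,688.06 + 78.70 = 1,766.76 thousand.
Numerator = 78.70 + 28.53 + 34.33 = 141.56 thousand.
Denominator = 1,766.76 + 28.53 = 1,795.29 thousand.
Broad rate = 141.56 / 1,795.29 = 7.89%.
Headline unemployment rate = 78.70 / 1,766.76 = 4.45%.

Broad underutilization rate ≈ 7.89%; headline unemployment rate ≈ 4.45%.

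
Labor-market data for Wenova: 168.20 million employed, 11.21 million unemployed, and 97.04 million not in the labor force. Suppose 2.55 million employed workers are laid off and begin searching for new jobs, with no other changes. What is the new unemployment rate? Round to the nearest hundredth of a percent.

New unemployment rate ≈ 7.67%.

Initially, labor force = 168.20 + 11.21 = 179.41 million, so u = 11.21/179.41 = 6.25%.
After the change, employed falls and unemployed rises by 2.55; labor force unchanged → E = 165.65, U = 13.76, labor force = 179.41 million.
New unemployment rate = 13.76 / 179.41 = 7.67%.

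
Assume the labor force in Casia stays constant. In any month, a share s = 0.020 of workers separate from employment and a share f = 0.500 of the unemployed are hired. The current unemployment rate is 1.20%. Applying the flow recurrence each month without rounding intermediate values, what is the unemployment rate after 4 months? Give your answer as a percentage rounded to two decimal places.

Unemployment rate after four months ≈ 3.71%.

With a fixed labor force, u_{t+1} = u_t + s·(1−u_t) − f·u_t = u_t·(1−s−f) + s.
Here 1−s−f = 0.480 and s = 0.020.
u_1 = 0.012000 × 0.480 + 0.020 = 0.025760.
u_2 = 0.025760 × 0.480 + 0.020 = 0.032365.
u_3 = 0.032365 × 0.480 + 0.020 = 0.035535.
u_4 = 0.035535 × 0.480 + 0.020 = 0.037057.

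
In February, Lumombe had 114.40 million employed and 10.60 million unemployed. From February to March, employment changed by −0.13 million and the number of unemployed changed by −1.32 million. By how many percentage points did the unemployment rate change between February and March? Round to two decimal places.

The unemployment rate changed by −0.97 percentage points.

February: labor force = 114.40 + 10.60 = 125.00; u = 10.60/125.00 = 8.48%.
March: labor force = 114.27 + 9.28 = 123.55; u = 9.28/123.55 = 7.51%.
Change = 7.51% − 8.48% = −0.97 pp.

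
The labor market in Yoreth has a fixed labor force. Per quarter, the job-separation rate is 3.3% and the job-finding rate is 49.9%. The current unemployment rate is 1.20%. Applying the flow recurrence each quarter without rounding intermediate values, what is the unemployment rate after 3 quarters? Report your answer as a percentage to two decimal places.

With a fixed labor force, u_{t+1} = u_t + s·(1−u_t) − f·u_t = u_t·(1−s−f) + s.
Here 1−s−f = 0.468 and s = 0.033.
u_1 = 0.012000 × 0.468 + 0.033 = 0.038616.
u_2 = 0.038616 × 0.468 + 0.033 = 0.051072.
u_3 = 0.051072 × 0.468 + 0.033 = 0.056902.

Unemployment rate after three quarters ≈ 5.69%.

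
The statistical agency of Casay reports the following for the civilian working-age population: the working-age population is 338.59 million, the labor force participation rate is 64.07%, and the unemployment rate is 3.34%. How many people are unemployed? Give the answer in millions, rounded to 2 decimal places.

About 7.25 million are unemployed.

Labor force = 0.6407 × 338.59 = 216.93 million.
Unemployed = 0.0334 × 216.93 ≈ 7.25 million.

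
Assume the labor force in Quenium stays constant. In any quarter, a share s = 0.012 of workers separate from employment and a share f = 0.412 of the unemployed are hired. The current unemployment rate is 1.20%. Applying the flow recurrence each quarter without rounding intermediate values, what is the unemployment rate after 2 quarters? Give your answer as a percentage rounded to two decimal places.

Unemployment rate after two quarters ≈ 2.29%.

With a fixed labor force, u_{t+1} = u_t + s·(1−u_t) − f·u_t = u_t·(1−s−f) + s.
Here 1−s−f = 0.576 and s = 0.012.
u_1 = 0.012000 × 0.576 + 0.012 = 0.018912.
u_2 = 0.018912 × 0.576 + 0.012 = 0.022893.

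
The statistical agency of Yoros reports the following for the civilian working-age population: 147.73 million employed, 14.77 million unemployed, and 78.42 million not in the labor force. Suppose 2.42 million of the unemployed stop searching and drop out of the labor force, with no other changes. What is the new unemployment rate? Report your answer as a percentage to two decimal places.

New unemployment rate ≈ 7.71%.

Initially, labor force = 147.73 + 14.77 = 162.50 million, so u = 14.77/162.50 = 9.09%.
After the change, unemployed and labor force both fall by 2.42 → E = 147.73, U = 12.35, labor force = 160.08 million.
New unemployment rate = 12.35 / 160.08 = 7.71%.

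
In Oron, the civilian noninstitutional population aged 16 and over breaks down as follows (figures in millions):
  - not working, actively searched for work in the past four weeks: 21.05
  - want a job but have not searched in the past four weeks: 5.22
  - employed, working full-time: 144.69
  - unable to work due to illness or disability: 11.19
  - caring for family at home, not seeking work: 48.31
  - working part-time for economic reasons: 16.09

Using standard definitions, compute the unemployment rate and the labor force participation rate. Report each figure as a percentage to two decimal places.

Unemployment rate ≈ 11.58%; labor force participation rate ≈ 73.75%.

Employed = 144.69 + 16.09 = 160.78 million (anyone who worked, including part-time for economic reasons, counts as employed).
Unemployed = 21.05 million.
Labor force = 160.78 + 21.05 = 181.83 million.
Not in labor force = 5.22 + 11.19 + 48.31 = 64.72 million (those not working and not actively searching are outside the labor force — including those who want a job but have given up searching).
Civilian working-age population = 181.83 + 64.72 = 246.55 million.
Unemployment rate = 21.05 / 181.83 = 11.58%.
Labor force participation rate = 181.83 / 246.55 = 73.75%.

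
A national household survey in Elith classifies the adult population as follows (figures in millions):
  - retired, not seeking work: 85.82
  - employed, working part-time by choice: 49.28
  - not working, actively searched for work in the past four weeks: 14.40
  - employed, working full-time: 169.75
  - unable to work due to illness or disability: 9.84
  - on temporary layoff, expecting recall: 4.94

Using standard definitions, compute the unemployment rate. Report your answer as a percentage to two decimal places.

Employed = 49.28 + 169.75 = 219.03 million.
Unemployed = 14.40 + 4.94 = 19.34 million (jobless and actively searching, or on temporary layoff).
Labor force = 219.03 + 19.34 = 238.37 million.
Unemployment rate = 19.34 / 238.37 = 8.11%.

Unemployment rate ≈ 8.11%.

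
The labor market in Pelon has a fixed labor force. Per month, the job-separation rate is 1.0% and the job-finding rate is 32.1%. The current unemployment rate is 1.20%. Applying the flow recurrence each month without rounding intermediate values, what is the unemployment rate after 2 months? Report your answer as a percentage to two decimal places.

Unemployment rate after two months ≈ 2.21%.

With a fixed labor force, u_{t+1} = u_t + s·(1−u_t) − f·u_t = u_t·(1−s−f) + s.
Here 1−s−f = 0.669 and s = 0.010.
u_1 = 0.012000 × 0.669 + 0.010 = 0.018028.
u_2 = 0.018028 × 0.669 + 0.010 = 0.022061.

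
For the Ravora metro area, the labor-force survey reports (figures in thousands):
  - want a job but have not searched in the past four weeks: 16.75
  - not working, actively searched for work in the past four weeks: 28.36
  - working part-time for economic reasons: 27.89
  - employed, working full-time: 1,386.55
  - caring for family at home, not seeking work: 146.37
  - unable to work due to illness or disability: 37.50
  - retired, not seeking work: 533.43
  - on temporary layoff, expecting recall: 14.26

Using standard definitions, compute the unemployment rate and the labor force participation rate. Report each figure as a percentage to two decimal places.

Employed = 27.89 + 1,386.55 = 1,414.44 thousand (anyone who worked, including part-time for economic reasons, counts as employed).
Unemployed = 28.36 + 14.26 = 42.62 thousand (jobless and actively searching, or on temporary layoff).
Labor force = 1,414.44 + 42.62 = 1,457.06 thousand.
Not in labor force = 16.75 + 146.37 + 37.50 + 533.43 = 734.05 thousand (those not working and not actively searching are outside the labor force — including those who want a job but have given up searching).
Civilian working-age population = 1,457.06 + 734.05 = 2,191.11 thousand.
Unemployment rate = 42.62 / 1,457.06 = 2.93%.
Labor force participation rate = 1,457.06 / 2,191.11 = 66.50%.

Unemployment rate ≈ 2.93%; labor force participation rate ≈ 66.50%.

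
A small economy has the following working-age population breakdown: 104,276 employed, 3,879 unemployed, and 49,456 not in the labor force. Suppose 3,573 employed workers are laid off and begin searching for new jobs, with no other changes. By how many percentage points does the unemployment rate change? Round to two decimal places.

The unemployment rate changes by +3.30 percentage points.

Initially, labor force = 104,276 + 3,879 = 108,155, so u = 3,879/108,155 = 3.59%.
After the change, employed falls and unemployed rises by 3,573; labor force unchanged → E = 100,703, U = 7,452, labor force = 108,155.
New unemployment rate = 7,452 / 108,155 = 6.89%.
Change = 6.89% − 3.59% = +3.30 percentage points.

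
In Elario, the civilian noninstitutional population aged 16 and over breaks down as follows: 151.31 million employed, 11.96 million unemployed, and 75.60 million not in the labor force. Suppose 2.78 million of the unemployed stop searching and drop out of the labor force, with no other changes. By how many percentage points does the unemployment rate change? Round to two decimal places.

The unemployment rate changes by −1.61 percentage points.

Initially, labor force = 151.31 + 11.96 = 163.27 million, so u = 11.96/163.27 = 7.33%.
After the change, unemployed and labor force both fall by 2.78 → E = 151.31, U = 9.18, labor force = 160.49 million.
New unemployment rate = 9.18 / 160.49 = 5.72%.
Change = 5.72% − 7.33% = −1.61 percentage points.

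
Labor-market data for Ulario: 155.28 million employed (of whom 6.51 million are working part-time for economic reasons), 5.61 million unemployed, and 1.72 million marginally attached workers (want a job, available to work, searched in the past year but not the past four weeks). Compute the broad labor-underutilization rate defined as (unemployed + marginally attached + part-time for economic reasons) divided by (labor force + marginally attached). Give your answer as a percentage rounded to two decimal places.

Labor force = 155.28 + 5.61 = 160.89 million.
Numerator = 5.61 + 1.72 + 6.51 = 13.84 million.
Denominator = 160.89 + 1.72 = 162.61 million.
Broad rate = 13.84 / 162.61 = 8.51%.

Broad underutilization rate ≈ 8.51%.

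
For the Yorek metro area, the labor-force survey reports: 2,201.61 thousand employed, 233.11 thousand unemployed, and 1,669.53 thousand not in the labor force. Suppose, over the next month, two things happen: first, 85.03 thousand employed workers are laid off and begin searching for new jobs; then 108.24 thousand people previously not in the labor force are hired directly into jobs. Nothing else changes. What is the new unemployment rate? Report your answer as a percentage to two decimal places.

New unemployment rate ≈ 12.51%.

Initially, labor force = 2,201.61 + 233.11 = 2,434.72 thousand, so u = 233.11/2,434.72 = 9.57%.
After the first change, employed falls and unemployed rises by 85.03; labor force unchanged → E = 2,116.58, U = 318.14, labor force = 2,434.72 thousand.
After the second change, employed and labor force both rise by 108.24; unemployed unchanged → E = 2,224.82, U = 318.14, labor force = 2,542.96 thousand.
New unemployment rate = 318.14 / 2,542.96 = 12.51%.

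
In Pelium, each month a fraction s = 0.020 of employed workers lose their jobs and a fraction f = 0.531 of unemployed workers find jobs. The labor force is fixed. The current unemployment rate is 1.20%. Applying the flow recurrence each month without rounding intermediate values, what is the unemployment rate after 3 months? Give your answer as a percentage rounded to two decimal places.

Unemployment rate after three months ≈ 3.41%.

With a fixed labor force, u_{t+1} = u_t + s·(1−u_t) − f·u_t = u_t·(1−s−f) + s.
Here 1−s−f = 0.449 and s = 0.020.
u_1 = 0.012000 × 0.449 + 0.020 = 0.025388.
u_2 = 0.025388 × 0.449 + 0.020 = 0.031399.
u_3 = 0.031399 × 0.449 + 0.020 = 0.034098.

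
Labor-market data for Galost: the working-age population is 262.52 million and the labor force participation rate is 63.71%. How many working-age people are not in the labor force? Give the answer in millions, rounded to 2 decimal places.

Share not in the labor force = 1 − 0.6371 = 0.3629.
Not in labor force = 0.3629 × 262.52 ≈ 95.27 million.

About 95.27 million are not in the labor force.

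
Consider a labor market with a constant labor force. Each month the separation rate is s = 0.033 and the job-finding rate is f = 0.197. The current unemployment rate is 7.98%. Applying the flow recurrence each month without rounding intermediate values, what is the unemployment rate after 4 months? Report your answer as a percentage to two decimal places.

Unemployment rate after four months ≈ 12.11%.

With a fixed labor force, u_{t+1} = u_t + s·(1−u_t) − f·u_t = u_t·(1−s−f) + s.
Here 1−s−f = 0.770 and s = 0.033.
u_1 = 0.079800 × 0.770 + 0.033 = 0.094446.
u_2 = 0.094446 × 0.770 + 0.033 = 0.105723.
u_3 = 0.105723 × 0.770 + 0.033 = 0.114407.
u_4 = 0.114407 × 0.770 + 0.033 = 0.121093.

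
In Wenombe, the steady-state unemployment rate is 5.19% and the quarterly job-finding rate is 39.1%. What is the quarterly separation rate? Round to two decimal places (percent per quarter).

Separation rate ≈ 2.14% per quarter.

From u* = s/(s+f): s = u·f/(1−u).
s = 0.0519 × 39.1 / (1 − 0.0519) = 2.0293 / 0.9481 ≈ 2.14% per quarter.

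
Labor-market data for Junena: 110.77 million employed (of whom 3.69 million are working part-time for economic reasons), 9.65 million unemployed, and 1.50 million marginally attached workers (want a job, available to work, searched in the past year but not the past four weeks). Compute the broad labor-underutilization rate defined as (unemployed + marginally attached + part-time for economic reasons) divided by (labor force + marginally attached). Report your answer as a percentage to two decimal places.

Broad underutilization rate ≈ 12.17%.

Labor force = 110.77 + 9.65 = 120.42 million.
Numerator = 9.65 + 1.50 + 3.69 = 14.84 million.
Denominator = 120.42 + 1.50 = 121.92 million.
Broad rate = 14.84 / 121.92 = 12.17%.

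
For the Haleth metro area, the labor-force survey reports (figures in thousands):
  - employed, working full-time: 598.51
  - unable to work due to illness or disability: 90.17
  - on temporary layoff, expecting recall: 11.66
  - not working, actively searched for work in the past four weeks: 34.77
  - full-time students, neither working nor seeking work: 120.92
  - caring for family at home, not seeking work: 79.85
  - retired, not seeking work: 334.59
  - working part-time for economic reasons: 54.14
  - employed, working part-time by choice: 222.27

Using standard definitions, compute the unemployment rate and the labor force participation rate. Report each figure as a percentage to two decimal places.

Employed = 598.51 + 54.14 + 222.27 = 874.92 thousand (anyone who worked, including part-time for economic reasons, counts as employed).
Unemployed = 11.66 + 34.77 = 46.43 thousand (jobless and actively searching, or on temporary layoff).
Labor force = 874.92 + 46.43 = 921.35 thousand.
Not in labor force = 90.17 + 120.92 + 79.85 + 334.59 = 625.53 thousand (those not working and not actively searching are outside the labor force).
Civilian working-age population = 921.35 + 625.53 = 1,546.88 thousand.
Unemployment rate = 46.43 / 921.35 = 5.04%.
Labor force participation rate = 921.35 / 1,546.88 = 59.56%.

Unemployment rate ≈ 5.04%; labor force participation rate ≈ 59.56%.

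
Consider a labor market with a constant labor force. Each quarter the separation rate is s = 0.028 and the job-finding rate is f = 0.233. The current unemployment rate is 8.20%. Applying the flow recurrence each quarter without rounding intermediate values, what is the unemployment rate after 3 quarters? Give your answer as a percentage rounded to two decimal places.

Unemployment rate after three quarters ≈ 9.71%.

With a fixed labor force, u_{t+1} = u_t + s·(1−u_t) − f·u_t = u_t·(1−s−f) + s.
Here 1−s−f = 0.739 and s = 0.028.
u_1 = 0.082000 × 0.739 + 0.028 = 0.088598.
u_2 = 0.088598 × 0.739 + 0.028 = 0.093474.
u_3 = 0.093474 × 0.739 + 0.028 = 0.097077.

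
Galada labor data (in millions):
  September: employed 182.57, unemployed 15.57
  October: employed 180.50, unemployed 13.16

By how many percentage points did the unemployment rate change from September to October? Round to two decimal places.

The unemployment rate changed by −1.06 percentage points.

September: labor force = 182.57 + 15.57 = 198.14; u = 15.57/198.14 = 7.86%.
October: labor force = 180.50 + 13.16 = 193.66; u = 13.16/193.66 = 6.80%.
Change = 6.80% − 7.86% = −1.06 pp.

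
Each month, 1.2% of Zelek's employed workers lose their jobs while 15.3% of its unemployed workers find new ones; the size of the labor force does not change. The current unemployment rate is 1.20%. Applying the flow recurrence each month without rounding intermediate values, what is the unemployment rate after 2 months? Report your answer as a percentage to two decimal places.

Unemployment rate after two months ≈ 3.04%.

With a fixed labor force, u_{t+1} = u_t + s·(1−u_t) − f·u_t = u_t·(1−s−f) + s.
Here 1−s−f = 0.835 and s = 0.012.
u_1 = 0.012000 × 0.835 + 0.012 = 0.022020.
u_2 = 0.022020 × 0.835 + 0.012 = 0.030387.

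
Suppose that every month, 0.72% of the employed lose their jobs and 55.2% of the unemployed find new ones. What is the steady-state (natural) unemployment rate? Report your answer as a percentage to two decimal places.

Steady-state unemployment rate ≈ 1.29%.

At steady state the flows balance: s·E = f·U, so U/(E+U) = s/(s+f).
u* = 0.72 / (0.72 + 55.2) = 0.72 / 55.92 = 1.29%.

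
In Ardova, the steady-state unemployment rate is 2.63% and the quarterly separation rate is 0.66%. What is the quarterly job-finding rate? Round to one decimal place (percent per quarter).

Job-finding rate ≈ 24.4% per quarter.

From u* = s/(s+f): f = s·(1−u)/u.
f = 0.66 × (1 − 0.0263) / 0.0263 = 0.6426 / 0.0263 ≈ 24.4% per quarter.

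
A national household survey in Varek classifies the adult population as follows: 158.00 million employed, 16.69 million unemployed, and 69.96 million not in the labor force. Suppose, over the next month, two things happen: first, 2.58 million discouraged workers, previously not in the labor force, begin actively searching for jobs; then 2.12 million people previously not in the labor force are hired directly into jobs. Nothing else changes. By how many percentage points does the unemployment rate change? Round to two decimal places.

Initially, labor force = 158.00 + 16.69 = 174.69 million, so u = 16.69/174.69 = 9.55%.
After the first change, unemployed and labor force both rise by 2.58 → E = 158.00, U = 19.27, labor force = 177.27 million.
After the second change, employed and labor force both rise by 2.12; unemployed unchanged → E = 160.12, U = 19.27, labor force = 179.39 million.
New unemployment rate = 19.27 / 179.39 = 10.74%.
Change = 10.74% − 9.55% = +1.19 percentage points.

The unemployment rate changes by +1.19 percentage points.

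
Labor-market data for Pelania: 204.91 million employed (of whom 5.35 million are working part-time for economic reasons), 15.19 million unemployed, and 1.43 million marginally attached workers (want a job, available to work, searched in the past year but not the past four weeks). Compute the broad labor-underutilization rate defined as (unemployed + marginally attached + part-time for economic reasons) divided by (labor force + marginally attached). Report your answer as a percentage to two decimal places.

Labor force = 204.91 + 15.19 = 220.10 million.
Numerator = 15.19 + 1.43 + 5.35 = 21.97 million.
Denominator = 220.10 + 1.43 = 221.53 million.
Broad rate = 21.97 / 221.53 = 9.92%.

Broad underutilization rate ≈ 9.92%.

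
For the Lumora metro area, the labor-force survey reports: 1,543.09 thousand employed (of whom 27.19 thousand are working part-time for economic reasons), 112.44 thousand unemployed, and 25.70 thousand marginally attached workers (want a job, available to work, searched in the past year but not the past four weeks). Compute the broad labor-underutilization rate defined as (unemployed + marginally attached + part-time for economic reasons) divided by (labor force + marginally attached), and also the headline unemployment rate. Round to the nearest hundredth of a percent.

Labor force = 1,543.09 + 112.44 = 1,655.53 thousand.
Numerator = 112.44 + 25.70 + 27.19 = 165.33 thousand.
Denominator = 1,655.53 + 25.70 = 1,681.23 thousand.
Broad rate = 165.33 / 1,681.23 = 9.83%.
Headline unemployment rate = 112.44 / 1,655.53 = 6.79%.

Broad underutilization rate ≈ 9.83%; headline unemployment rate ≈ 6.79%.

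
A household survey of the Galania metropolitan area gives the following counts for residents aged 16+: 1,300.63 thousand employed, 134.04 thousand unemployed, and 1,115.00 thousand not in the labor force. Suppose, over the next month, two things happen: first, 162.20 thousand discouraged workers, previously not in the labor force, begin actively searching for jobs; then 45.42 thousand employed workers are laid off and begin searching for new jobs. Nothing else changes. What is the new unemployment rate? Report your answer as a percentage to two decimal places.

Initially, labor force = 1,300.63 + 134.04 = 1,434.67 thousand, so u = 134.04/1,434.67 = 9.34%.
After the first change, unemployed and labor force both rise by 162.20 → E = 1,300.63, U = 296.24, labor force = 1,596.87 thousand.
After the second change, employed falls and unemployed rises by 45.42; labor force unchanged → E = 1,255.21, U = 341.66, labor force = 1,596.87 thousand.
New unemployment rate = 341.66 / 1,596.87 = 21.40%.

New unemployment rate ≈ 21.40%.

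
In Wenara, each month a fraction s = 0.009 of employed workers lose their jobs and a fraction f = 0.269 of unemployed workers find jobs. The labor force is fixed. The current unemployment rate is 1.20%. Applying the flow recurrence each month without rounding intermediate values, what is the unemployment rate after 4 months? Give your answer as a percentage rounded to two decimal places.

Unemployment rate after four months ≈ 2.68%.

With a fixed labor force, u_{t+1} = u_t + s·(1−u_t) − f·u_t = u_t·(1−s−f) + s.
Here 1−s−f = 0.722 and s = 0.009.
u_1 = 0.012000 × 0.722 + 0.009 = 0.017664.
u_2 = 0.017664 × 0.722 + 0.009 = 0.021753.
u_3 = 0.021753 × 0.722 + 0.009 = 0.024706.
u_4 = 0.024706 × 0.722 + 0.009 = 0.026838.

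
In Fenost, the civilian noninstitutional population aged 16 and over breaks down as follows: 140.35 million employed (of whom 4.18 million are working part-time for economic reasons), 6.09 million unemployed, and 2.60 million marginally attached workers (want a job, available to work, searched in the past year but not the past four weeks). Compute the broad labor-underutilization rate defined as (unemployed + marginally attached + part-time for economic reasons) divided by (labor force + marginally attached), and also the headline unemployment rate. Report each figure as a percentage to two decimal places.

Labor force = 140.35 + 6.09 = 146.44 million.
Numerator = 6.09 + 2.60 + 4.18 = 12.87 million.
Denominator = 146.44 + 2.60 = 149.04 million.
Broad rate = 12.87 / 149.04 = 8.64%.
Headline unemployment rate = 6.09 / 146.44 = 4.16%.

Broad underutilization rate ≈ 8.64%; headline unemployment rate ≈ 4.16%.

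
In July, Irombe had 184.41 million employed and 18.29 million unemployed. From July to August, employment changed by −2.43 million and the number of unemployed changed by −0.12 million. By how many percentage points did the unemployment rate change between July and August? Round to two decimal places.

July: labor force = 184.41 + 18.29 = 202.70; u = 18.29/202.70 = 9.02%.
August: labor force = 181.98 + 18.17 = 200.15; u = 18.17/200.15 = 9.08%.
Change = 9.08% − 9.02% = +0.06 pp.

The unemployment rate changed by +0.06 percentage points.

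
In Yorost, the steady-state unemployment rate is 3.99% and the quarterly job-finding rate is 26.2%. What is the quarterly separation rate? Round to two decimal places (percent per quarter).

From u* = s/(s+f): s = u·f/(1−u).
s = 0.0399 × 26.2 / (1 − 0.0399) = 1.0454 / 0.9601 ≈ 1.09% per quarter.

Separation rate ≈ 1.09% per quarter.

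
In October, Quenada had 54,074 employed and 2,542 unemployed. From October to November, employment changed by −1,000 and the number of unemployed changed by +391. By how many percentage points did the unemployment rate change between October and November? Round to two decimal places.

October: labor force = 54,074 + 2,542 = 56,616; u = 2,542/56,616 = 4.49%.
November: labor force = 53,074 + 2,933 = 56,007; u = 2,933/56,007 = 5.24%.
Change = 5.24% − 4.49% = +0.75 pp.

The unemployment rate changed by +0.75 percentage points.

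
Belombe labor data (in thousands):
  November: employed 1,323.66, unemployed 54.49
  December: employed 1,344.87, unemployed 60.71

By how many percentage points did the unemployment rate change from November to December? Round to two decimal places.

The unemployment rate changed by +0.37 percentage points.

November: labor force = 1,323.66 + 54.49 = 1,378.15; u = 54.49/1,378.15 = 3.95%.
December: labor force = 1,344.87 + 60.71 = 1,405.58; u = 60.71/1,405.58 = 4.32%.
Change = 4.32% − 3.95% = +0.37 pp.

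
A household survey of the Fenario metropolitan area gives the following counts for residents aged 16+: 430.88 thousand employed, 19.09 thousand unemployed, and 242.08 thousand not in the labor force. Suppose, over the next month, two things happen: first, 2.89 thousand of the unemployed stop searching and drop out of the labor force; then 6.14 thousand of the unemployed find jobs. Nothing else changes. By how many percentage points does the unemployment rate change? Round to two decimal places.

The unemployment rate changes by −1.99 percentage points.

Initially, labor force = 430.88 + 19.09 = 449.97 thousand, so u = 19.09/449.97 = 4.24%.
After the first change, unemployed and labor force both fall by 2.89 → E = 430.88, U = 16.20, labor force = 447.08 thousand.
After the second change, unemployed falls and employed rises by 6.14; labor force unchanged → E = 437.02, U = 10.06, labor force = 447.08 thousand.
New unemployment rate = 10.06 / 447.08 = 2.25%.
Change = 2.25% − 4.24% = −1.99 percentage points.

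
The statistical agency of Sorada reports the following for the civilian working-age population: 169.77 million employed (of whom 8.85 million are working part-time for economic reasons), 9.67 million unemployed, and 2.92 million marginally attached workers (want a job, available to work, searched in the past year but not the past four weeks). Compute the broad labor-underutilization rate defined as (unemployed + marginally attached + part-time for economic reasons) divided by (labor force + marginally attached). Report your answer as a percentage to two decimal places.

Broad underutilization rate ≈ 11.76%.

Labor force = 169.77 + 9.67 = 179.44 million.
Numerator = 9.67 + 2.92 + 8.85 = 21.44 million.
Denominator = 179.44 + 2.92 = 182.36 million.
Broad rate = 21.44 / 182.36 = 11.76%.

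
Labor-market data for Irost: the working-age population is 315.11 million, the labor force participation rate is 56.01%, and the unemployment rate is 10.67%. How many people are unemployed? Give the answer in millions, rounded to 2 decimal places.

Labor force = 0.5601 × 315.11 = 176.49 million.
Unemployed = 0.1067 × 176.49 ≈ 18.83 million.

About 18.83 million are unemployed.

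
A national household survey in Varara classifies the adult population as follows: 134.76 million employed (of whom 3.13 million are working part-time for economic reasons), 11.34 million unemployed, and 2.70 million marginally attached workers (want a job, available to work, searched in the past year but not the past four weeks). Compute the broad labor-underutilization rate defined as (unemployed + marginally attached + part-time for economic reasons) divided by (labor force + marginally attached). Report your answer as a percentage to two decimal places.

Broad underutilization rate ≈ 11.54%.

Labor force = 134.76 + 11.34 = 146.10 million.
Numerator = 11.34 + 2.70 + 3.13 = 17.17 million.
Denominator = 146.10 + 2.70 = 148.80 million.
Broad rate = 17.17 / 148.80 = 11.54%.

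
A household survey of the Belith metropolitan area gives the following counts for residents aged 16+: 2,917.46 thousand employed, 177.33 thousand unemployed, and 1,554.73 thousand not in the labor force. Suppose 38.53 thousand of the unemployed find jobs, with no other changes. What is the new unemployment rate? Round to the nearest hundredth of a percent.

Initially, labor force = 2,917.46 + 177.33 = 3,094.79 thousand, so u = 177.33/3,094.79 = 5.73%.
After the change, unemployed falls and employed rises by 38.53; labor force unchanged → E = 2,955.99, U = 138.80, labor force = 3,094.79 thousand.
New unemployment rate = 138.80 / 3,094.79 = 4.48%.

New unemployment rate ≈ 4.48%.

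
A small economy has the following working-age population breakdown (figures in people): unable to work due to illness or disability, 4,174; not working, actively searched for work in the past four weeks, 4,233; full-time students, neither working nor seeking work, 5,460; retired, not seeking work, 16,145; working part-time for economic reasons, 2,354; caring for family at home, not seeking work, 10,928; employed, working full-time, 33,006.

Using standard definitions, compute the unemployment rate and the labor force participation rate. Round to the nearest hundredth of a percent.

Employed = 2,354 + 33,006 = 35,360 (anyone who worked, including part-time for economic reasons, counts as employed).
Unemployed = 4,233.
Labor force = 35,360 + 4,233 = 39,593.
Not in labor force = 4,174 + 5,460 + 16,145 + 10,928 = 36,707 (those not working and not actively searching are outside the labor force).
Civilian working-age population = 39,593 + 36,707 = 76,300.
Unemployment rate = 4,233 / 39,593 = 10.69%.
Labor force participation rate = 39,593 / 76,300 = 51.89%.

Unemployment rate ≈ 10.69%; labor force participation rate ≈ 51.89%.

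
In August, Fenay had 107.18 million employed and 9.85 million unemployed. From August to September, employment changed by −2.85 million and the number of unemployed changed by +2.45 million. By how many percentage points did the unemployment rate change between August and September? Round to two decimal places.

The unemployment rate changed by +2.13 percentage points.

August: labor force = 107.18 + 9.85 = 117.03; u = 9.85/117.03 = 8.42%.
September: labor force = 104.33 + 12.30 = 116.63; u = 12.30/116.63 = 10.55%.
Change = 10.55% − 8.42% = +2.13 pp.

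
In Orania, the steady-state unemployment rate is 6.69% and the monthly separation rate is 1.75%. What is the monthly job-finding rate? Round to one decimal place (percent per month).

From u* = s/(s+f): f = s·(1−u)/u.
f = 1.75 × (1 − 0.0669) / 0.0669 = 1.6329 / 0.0669 ≈ 24.4% per month.

Job-finding rate ≈ 24.4% per month.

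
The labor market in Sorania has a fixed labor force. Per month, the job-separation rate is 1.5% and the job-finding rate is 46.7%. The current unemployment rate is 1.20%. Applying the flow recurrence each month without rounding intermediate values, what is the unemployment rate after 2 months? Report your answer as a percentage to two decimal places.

Unemployment rate after two months ≈ 2.60%.

With a fixed labor force, u_{t+1} = u_t + s·(1−u_t) − f·u_t = u_t·(1−s−f) + s.
Here 1−s−f = 0.518 and s = 0.015.
u_1 = 0.012000 × 0.518 + 0.015 = 0.021216.
u_2 = 0.021216 × 0.518 + 0.015 = 0.025990.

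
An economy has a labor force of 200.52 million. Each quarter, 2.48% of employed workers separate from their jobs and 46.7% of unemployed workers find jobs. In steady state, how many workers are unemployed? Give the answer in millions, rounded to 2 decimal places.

About 10.11 million are unemployed in steady state.

Steady-state unemployment rate u* = s/(s+f) = 2.48/(2.48+46.7) = 0.050427.
Unemployed = u* × labor force = 0.050427 × 200.52 ≈ 10.11 million.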